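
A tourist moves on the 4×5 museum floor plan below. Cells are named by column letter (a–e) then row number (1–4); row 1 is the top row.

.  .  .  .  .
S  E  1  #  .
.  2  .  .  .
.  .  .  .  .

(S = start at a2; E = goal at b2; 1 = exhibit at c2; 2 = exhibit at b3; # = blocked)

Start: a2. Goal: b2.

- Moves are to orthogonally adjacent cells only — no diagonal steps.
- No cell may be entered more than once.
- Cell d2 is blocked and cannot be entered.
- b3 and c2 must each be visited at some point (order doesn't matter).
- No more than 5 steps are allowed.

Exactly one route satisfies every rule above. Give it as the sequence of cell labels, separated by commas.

The budget equals the shortest possible length, so every move has to be on a shortest route through the required cells.
Route from a2: down 1 to a3, right 2 to c3, up 1 to c2, left 1 to b2 — 5 moves in all.
Check: all required cells visited; 5 ≤ 5 moves.

a2, a3, b3, c3, c2, b2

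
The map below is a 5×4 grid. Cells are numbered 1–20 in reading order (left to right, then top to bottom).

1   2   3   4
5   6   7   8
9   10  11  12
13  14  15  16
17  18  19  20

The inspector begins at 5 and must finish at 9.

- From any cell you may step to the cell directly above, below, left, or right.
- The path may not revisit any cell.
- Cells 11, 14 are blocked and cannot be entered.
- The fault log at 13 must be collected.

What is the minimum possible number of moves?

Any route passes through 13 somewhere between 5 and 9. Summing Manhattan distances along the two legs (5 → 13 → 9) gives a lower bound of 2 + 1 = 3 moves.
The shortest route satisfying every rule uses 11 moves: 5 → 6 → 7 → 8 → 12 → 16 → 20 → 19 → 18 → 17 → 13 → 9.
The no-revisit rule (legs can't share cells) pushes the minimum above the 3-move bound; an exhaustive check rules out every length from 3 to 10 (on a 4-connected grid the length of any start-to-goal walk has the same parity as the Manhattan bound, so only lengths 3, 5, 7, … need checking), leaving 11 as the minimum.

11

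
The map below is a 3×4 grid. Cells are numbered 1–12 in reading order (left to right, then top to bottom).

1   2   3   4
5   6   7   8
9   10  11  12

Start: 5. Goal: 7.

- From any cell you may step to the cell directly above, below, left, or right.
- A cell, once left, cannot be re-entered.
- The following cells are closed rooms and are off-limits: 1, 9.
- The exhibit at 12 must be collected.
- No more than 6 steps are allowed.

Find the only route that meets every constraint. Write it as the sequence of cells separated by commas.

5, 6, 10, 11, 12, 8, 7

The 6-move cap with required stops at 12 leaves no slack for detours.
Route from 5: right 1 to 6, down 1 to 10, right 2 to 12, up 1 to 8, left 1 to 7 — 6 moves in all.
Check: all required cells visited; 6 ≤ 6 moves.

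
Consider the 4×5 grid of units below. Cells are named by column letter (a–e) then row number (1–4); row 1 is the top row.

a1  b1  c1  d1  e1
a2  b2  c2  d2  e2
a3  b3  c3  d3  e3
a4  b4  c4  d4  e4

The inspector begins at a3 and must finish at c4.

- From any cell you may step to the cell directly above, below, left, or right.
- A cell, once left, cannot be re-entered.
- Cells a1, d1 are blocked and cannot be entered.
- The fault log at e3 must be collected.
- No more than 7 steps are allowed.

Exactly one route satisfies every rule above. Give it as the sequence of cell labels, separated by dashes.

a3 - b3 - c3 - d3 - e3 - e4 - d4 - c4

The budget equals the shortest possible length, so every move has to be on a shortest route through the required cells.
Route from a3: right 4 to e3, down 1 to e4, left 2 to c4 — 7 moves in all.
Check: all required cells visited; 7 ≤ 7 moves.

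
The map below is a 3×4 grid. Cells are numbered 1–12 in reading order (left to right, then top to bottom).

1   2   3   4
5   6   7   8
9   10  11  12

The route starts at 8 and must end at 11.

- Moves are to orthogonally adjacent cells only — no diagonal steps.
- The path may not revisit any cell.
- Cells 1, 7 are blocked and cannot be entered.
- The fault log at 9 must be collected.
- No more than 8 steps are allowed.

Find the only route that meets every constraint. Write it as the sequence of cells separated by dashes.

The budget equals the shortest possible length, so every move has to be on a shortest route through the required cells.
Route from 8: up 1 to 4, left 2 to 2, down 1 to 6, left 1 to 5, down 1 to 9, right 2 to 11 — 8 moves in all.
Check: all required cells visited; 8 ≤ 8 moves.

8 - 4 - 3 - 2 - 6 - 5 - 9 - 10 - 11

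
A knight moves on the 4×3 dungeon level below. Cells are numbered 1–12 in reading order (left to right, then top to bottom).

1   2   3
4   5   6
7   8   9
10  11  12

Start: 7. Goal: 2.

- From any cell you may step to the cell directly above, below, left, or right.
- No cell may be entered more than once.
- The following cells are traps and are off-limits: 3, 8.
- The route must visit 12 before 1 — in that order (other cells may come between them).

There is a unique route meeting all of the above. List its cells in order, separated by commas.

The waypoints must appear in the order 12, 1, with no cell reused.
Route from 7: down 1 to 10, right 2 to 12, up 2 to 6, left 2 to 4, up 1 to 1, right 1 to 2 — 9 moves in all.
Check: order respected (12 at step 3, 1 at step 8).

7, 10, 11, 12, 9, 6, 5, 4, 1, 2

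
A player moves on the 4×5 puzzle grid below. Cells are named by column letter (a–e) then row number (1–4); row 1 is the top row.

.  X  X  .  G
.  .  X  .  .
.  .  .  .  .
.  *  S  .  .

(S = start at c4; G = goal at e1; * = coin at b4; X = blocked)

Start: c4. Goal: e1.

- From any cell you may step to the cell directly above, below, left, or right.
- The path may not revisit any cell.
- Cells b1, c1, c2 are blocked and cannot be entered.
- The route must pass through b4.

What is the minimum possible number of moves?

7

Any route passes through b4 somewhere between c4 and e1. Summing Manhattan distances along the two legs (c4 → b4 → e1) gives a lower bound of 1 + 6 = 7 moves.
A route of 7 moves achieves this: c4 → b4 → b3 → c3 → d3 → d2 → d1 → e1.
Since 7 matches the lower bound, it is optimal.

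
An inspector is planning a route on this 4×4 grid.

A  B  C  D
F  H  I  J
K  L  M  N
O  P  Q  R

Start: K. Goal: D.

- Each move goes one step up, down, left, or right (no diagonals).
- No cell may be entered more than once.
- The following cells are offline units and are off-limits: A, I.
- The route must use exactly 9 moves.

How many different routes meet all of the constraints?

Need simple routes of exactly 9 moves from K to D (Manhattan distance 5, so 2 moves are spent on a detour and 2 undoing it).
Enumerating: K F H L P Q M N J D | K F H L P Q R N J D | K F H L M Q R N J D | K O P L M Q R N J D | K O P Q M L H B C D.
That gives 5 routes.

5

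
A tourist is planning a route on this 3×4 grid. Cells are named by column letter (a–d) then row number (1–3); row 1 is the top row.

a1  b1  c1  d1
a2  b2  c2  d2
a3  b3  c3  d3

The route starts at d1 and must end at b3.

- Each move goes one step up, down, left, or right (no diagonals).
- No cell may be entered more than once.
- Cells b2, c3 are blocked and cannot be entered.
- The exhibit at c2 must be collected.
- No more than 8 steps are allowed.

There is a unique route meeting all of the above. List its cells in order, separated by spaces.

d1 d2 c2 c1 b1 a1 a2 a3 b3

Any route must reach c2 and still end at b3 within 8 moves, so the order of the required stops is forced.
Route from d1: down to d2, left to c2, up to c1, 2× left (reaching a1), 2× down (reaching a3), right to b3 — 8 moves in all.
Check: all required cells visited; 8 ≤ 8 moves.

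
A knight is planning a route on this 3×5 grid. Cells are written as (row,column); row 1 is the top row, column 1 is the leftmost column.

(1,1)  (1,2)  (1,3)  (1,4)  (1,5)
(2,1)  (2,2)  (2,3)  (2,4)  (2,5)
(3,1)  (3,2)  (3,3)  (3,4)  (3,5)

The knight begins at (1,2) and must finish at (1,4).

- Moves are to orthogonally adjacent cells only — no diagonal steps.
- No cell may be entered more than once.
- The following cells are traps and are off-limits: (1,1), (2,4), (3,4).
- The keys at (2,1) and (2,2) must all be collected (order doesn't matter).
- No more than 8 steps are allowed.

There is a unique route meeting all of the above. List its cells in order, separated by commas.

(1,2), (2,2), (2,1), (3,1), (3,2), (3,3), (2,3), (1,3), (1,4)

Any route must reach (2,1) and (2,2) and still end at (1,4) within 8 moves, so the order of the required stops is forced.
Route from (1,2): down 1 to (2,2), left 1 to (2,1), down 1 to (3,1), right 2 to (3,3), up 2 to (1,3), right 1 to (1,4) — 8 moves in all.
Check: all required cells visited; 8 ≤ 8 moves.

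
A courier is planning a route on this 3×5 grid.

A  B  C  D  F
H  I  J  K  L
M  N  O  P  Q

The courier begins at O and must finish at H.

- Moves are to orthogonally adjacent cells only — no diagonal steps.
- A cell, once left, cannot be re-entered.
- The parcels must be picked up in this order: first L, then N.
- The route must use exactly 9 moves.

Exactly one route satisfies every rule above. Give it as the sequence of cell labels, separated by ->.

The waypoints must appear in the order L, N, with no cell reused.
Route from O: right 2 to Q, up 1 to L, left 3 to I, down 1 to N, left 1 to M, up 1 to H — 9 moves in all.
Check: order respected (L at step 3, N at step 7); 9 moves as required.

O -> P -> Q -> L -> K -> J -> I -> N -> M -> H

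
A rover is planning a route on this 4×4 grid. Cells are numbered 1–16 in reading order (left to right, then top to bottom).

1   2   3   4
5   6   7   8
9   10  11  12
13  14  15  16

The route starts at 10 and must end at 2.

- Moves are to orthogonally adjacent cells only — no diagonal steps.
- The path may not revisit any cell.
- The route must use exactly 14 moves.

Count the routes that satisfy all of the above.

Need simple routes of exactly 14 moves from 10 to 2 (Manhattan distance 2, so 6 moves are spent on a detour and 6 undoing it).
Branch systematically from the start, pruning whenever the remaining move budget drops below the Manhattan distance to 2 or differs from it in parity. Grouping the completions by first move — via 6: 3; via 14: 1; via 9: 2; via 11: 4 — and summing: 3 + 1 + 2 + 4 = 10.
That gives 10 routes.

10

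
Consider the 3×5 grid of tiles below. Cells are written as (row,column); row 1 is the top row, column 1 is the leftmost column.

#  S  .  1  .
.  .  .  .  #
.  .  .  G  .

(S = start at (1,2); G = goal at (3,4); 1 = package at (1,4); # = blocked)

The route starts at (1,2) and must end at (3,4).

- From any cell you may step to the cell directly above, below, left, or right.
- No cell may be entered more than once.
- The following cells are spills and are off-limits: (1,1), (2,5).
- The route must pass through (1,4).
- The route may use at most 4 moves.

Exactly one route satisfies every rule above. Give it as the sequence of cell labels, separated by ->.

(1,2) -> (1,3) -> (1,4) -> (2,4) -> (3,4)

Any route must reach (1,4) and still end at (3,4) within 4 moves, so the order of the required stops is forced.
Route from (1,2): right 2 to (1,4), down 2 to (3,4) — 4 moves in all.
Check: all required cells visited; 4 ≤ 4 moves.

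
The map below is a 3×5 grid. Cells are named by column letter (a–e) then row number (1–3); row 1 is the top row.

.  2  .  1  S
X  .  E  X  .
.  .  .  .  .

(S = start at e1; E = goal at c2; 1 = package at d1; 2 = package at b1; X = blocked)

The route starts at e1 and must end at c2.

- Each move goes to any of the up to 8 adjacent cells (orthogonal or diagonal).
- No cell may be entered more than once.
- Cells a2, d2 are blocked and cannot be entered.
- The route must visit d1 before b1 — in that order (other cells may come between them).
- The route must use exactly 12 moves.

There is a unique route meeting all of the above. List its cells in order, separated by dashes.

e1 - d1 - e2 - e3 - d3 - c3 - b3 - a3 - b2 - a1 - b1 - c1 - c2

The waypoints must appear in the order d1, b1, with no cell reused.
Route from e1: left 1 to d1, down-right 1 to e2, down 1 to e3, left 4 to a3, up-right 1 to b2, up-left 1 to a1, right 2 to c1, down 1 to c2 — 12 moves in all.
Check: order respected (1 at step 1, 2 at step 10); 12 moves as required.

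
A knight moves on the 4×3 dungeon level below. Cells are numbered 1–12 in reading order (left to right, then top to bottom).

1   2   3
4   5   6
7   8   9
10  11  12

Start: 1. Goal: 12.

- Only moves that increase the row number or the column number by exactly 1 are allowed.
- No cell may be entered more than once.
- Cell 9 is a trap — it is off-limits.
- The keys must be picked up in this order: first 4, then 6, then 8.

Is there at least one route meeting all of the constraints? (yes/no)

8 lies to the left of 6, so going from 6 to 8 would need a leftward move — but moves only go right/down, so 6 cannot be visited before 8.

no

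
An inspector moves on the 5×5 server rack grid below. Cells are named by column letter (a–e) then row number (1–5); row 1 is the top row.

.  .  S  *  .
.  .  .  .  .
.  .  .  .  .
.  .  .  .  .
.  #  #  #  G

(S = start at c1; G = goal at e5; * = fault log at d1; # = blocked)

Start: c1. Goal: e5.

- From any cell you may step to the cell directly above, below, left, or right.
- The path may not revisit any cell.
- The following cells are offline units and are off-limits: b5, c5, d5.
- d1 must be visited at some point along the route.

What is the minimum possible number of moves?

6

Any route passes through d1 somewhere between c1 and e5. Summing Manhattan distances along the two legs (c1 → d1 → e5) gives a lower bound of 1 + 5 = 6 moves.
A route of 6 moves achieves this: c1 → d1 → d2 → d3 → d4 → e4 → e5.
Since 6 matches the lower bound, it is optimal.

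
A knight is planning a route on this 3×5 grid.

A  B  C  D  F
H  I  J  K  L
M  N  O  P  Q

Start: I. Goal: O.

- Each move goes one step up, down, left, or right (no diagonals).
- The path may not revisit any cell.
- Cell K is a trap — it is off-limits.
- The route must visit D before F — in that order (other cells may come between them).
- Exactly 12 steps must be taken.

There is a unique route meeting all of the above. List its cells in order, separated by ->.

The waypoints must appear in the order D, F, with no cell reused.
Route from I: down 1 to N, left 1 to M, up 2 to A, right 4 to F, down 2 to Q, left 2 to O — 12 moves in all.
Check: order respected (D at step 7, F at step 8); 12 moves as required.

I -> N -> M -> H -> A -> B -> C -> D -> F -> L -> Q -> P -> O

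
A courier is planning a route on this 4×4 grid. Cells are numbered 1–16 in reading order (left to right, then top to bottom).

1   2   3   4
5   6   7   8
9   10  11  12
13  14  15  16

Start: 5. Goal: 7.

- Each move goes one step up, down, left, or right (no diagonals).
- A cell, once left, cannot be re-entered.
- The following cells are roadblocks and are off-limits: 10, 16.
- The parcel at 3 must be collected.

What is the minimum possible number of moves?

4

Any route passes through 3 somewhere between 5 and 7. Summing Manhattan distances along the two legs (5 → 3 → 7) gives a lower bound of 3 + 1 = 4 moves.
A route of 4 moves achieves this: 5 → 1 → 2 → 3 → 7.
Since 4 matches the lower bound, it is optimal.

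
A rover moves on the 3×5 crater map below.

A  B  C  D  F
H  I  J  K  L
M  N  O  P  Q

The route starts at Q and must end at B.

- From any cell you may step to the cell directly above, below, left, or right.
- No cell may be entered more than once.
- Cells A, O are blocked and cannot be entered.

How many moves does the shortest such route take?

The Manhattan distance from Q to B is |3−1| + |5−2| = 5, so at least 5 moves are needed.
A route of 5 moves achieves this: Q → L → F → D → C → B.
Since 5 matches the lower bound, it is optimal.

5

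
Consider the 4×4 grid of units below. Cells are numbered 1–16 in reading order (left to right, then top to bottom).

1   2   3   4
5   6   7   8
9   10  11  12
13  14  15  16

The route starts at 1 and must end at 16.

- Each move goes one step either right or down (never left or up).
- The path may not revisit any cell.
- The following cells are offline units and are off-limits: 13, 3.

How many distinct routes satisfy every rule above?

15

A right/down-only route from 1 to 16 makes exactly 3 down-moves and 3 right-moves in some order.
With no other constraints that would be C(6,3) = 20 routes.
Subtract routes through each blocked cell (inclusion–exclusion for overlaps): − through 3: 4 − through 13: 1 → 15.
That gives 15 routes.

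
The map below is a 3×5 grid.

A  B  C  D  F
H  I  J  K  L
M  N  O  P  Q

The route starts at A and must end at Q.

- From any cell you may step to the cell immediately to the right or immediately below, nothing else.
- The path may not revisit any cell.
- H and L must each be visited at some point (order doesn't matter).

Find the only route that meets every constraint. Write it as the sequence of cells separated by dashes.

Moves only go right or down, so the column and row indices never decrease.
Route from A: down to H, 4× right (reaching L), down to Q — 6 moves in all.
Check: all required cells visited.

A - H - I - J - K - L - Q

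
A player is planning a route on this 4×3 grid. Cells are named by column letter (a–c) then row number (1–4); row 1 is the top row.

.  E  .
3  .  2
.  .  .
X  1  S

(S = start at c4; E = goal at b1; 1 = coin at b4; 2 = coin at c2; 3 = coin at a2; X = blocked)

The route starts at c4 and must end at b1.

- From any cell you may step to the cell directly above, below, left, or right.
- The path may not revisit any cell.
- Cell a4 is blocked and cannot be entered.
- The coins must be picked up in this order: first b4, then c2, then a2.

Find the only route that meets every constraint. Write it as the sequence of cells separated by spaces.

c4 b4 b3 c3 c2 b2 a2 a1 b1

The waypoints must appear in the order b4, c2, a2, with no cell reused.
Route from c4: left to b4, up to b3, right to c3, up to c2, 2× left (reaching a2), up to a1, right to b1 — 8 moves in all.
Check: order respected (1 at step 1, 2 at step 4, 3 at step 6).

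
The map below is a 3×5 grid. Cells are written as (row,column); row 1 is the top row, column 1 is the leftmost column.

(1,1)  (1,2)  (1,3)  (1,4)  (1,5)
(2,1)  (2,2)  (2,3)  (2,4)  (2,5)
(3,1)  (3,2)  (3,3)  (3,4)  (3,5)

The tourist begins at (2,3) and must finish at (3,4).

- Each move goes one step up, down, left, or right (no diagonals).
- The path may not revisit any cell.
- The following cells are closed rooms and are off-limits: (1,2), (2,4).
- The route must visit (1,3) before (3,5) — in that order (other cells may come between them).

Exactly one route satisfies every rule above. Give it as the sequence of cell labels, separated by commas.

The waypoints must appear in the order (1,3), (3,5), with no cell reused.
Route from (2,3): up to (1,3), 2× right (reaching (1,5)), 2× down (reaching (3,5)), left to (3,4) — 6 moves in all.
Check: order respected ((1,3) at step 1, (3,5) at step 5).

(2,3), (1,3), (1,4), (1,5), (2,5), (3,5), (3,4)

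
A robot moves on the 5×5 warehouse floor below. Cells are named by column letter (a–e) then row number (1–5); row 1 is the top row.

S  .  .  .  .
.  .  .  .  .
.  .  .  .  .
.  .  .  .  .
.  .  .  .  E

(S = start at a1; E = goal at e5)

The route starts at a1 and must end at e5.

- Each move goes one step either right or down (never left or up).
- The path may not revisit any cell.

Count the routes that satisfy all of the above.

70

A right/down-only route from a1 to e5 makes exactly 4 down-moves and 4 right-moves in some order.
With no other constraints that would be C(8,4) = 70 routes.
That gives 70 routes.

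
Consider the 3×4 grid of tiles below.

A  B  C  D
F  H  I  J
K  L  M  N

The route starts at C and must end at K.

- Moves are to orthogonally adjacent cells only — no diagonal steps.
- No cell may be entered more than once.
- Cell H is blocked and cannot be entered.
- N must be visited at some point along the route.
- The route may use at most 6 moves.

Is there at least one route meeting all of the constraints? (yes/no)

One route that works: C → I → J → N → M → L → K.

yes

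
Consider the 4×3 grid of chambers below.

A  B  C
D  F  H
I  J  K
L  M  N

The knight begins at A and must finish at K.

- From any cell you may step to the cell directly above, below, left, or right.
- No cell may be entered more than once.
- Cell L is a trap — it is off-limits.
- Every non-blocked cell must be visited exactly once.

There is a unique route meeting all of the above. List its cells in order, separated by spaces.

A B C H F D I J M N K

Need to visit all 11 open cells exactly once, starting at A and ending at K.
Route from A: right 2 to C, down 1 to H, left 2 to D, down 1 to I, right 1 to J, down 1 to M, right 1 to N, up 1 to K — 10 moves in all.
Check: all 11 open cells covered.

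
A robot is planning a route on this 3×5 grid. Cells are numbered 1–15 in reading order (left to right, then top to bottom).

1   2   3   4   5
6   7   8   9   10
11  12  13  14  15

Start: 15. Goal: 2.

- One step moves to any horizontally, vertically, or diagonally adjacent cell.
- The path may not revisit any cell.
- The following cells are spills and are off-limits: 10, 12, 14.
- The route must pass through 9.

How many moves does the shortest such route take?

Any route passes through 9 somewhere between 15 and 2. Summing Chebyshev distances along the two legs (15 → 9 → 2) gives a lower bound of 1 + 2 = 3 moves.
A route of 3 moves achieves this: 15 → 9 → 3 → 2.
Since 3 matches the lower bound, it is optimal.

3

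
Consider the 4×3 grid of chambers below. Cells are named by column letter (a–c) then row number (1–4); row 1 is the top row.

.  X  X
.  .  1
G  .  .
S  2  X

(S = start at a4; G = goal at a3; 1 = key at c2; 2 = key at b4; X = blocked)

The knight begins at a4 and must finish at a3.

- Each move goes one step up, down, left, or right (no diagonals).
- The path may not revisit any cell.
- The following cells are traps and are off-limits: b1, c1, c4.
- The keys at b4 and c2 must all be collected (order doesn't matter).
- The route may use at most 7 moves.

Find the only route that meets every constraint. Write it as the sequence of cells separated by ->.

a4 -> b4 -> b3 -> c3 -> c2 -> b2 -> a2 -> a3

Any route must reach b4 and c2 and still end at a3 within 7 moves, so the order of the required stops is forced.
Route from a4: right 1 to b4, up 1 to b3, right 1 to c3, up 1 to c2, left 2 to a2, down 1 to a3 — 7 moves in all.
Check: all required cells visited; 7 ≤ 7 moves.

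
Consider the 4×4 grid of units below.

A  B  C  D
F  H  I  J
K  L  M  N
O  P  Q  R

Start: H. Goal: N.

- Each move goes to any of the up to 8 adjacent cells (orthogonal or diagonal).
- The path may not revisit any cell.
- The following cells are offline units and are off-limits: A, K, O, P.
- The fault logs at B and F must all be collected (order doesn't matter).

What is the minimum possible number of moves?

4

Any route passes through B and F in some order between H and N. Summing Chebyshev distances along each leg and taking the cheapest ordering (H → F → B → N) gives a lower bound of 1 + 1 + 2 = 4 moves.
A route of 4 moves achieves this: H → F → B → I → N.
Since 4 matches the lower bound, it is optimal.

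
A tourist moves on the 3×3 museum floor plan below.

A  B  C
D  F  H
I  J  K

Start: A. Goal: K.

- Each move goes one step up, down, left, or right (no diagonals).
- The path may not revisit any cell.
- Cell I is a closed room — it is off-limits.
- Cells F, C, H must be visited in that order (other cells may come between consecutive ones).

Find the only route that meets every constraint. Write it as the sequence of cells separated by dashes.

The waypoints must appear in the order F, C, H, with no cell reused.
Route from A: down 1 to D, right 1 to F, up 1 to B, right 1 to C, down 2 to K — 6 moves in all.
Check: order respected (F at step 2, C at step 4, H at step 5).

A - D - F - B - C - H - K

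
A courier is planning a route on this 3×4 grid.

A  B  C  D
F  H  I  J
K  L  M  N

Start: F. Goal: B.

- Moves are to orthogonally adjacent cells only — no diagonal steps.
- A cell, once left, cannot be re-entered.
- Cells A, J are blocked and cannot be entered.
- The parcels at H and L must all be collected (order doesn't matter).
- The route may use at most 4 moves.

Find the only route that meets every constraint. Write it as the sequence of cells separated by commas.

Any route must reach H and L and still end at B within 4 moves, so the order of the required stops is forced.
Route from F: down 1 to K, right 1 to L, up 2 to B — 4 moves in all.
Check: all required cells visited; 4 ≤ 4 moves.

F, K, L, H, B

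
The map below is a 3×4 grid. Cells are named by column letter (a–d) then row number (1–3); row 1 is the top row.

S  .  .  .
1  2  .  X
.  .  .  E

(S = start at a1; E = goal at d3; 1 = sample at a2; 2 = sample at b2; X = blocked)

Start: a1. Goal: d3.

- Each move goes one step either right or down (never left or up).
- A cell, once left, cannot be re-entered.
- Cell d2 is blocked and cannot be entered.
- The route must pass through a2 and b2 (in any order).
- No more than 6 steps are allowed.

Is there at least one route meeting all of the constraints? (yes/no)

yes

One route that works: a1 → a2 → b2 → b3 → c3 → d3.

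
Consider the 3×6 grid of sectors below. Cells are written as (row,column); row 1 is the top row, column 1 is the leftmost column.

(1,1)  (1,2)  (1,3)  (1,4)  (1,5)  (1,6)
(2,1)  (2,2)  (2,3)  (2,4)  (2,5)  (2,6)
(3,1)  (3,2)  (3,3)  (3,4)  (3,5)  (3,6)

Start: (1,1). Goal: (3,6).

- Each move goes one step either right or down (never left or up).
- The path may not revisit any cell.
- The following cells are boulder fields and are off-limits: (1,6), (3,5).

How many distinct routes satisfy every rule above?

A right/down-only route from (1,1) to (3,6) makes exactly 2 down-moves and 5 right-moves in some order.
With no other constraints that would be C(7,2) = 21 routes.
Subtract routes through each blocked cell (inclusion–exclusion for overlaps): − through (1,6): 1 − through (3,5): 15 → 5.
That gives 5 routes.

5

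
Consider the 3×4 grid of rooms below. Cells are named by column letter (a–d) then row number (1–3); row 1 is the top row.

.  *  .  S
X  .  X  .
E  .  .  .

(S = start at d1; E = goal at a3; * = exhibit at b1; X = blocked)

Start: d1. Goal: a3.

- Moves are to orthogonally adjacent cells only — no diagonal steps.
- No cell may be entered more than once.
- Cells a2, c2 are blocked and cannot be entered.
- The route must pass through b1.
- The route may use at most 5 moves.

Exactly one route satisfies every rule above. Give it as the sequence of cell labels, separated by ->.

d1 -> c1 -> b1 -> b2 -> b3 -> a3

The budget equals the shortest possible length, so every move has to be on a shortest route through the required cells.
Route from d1: 2× left (reaching b1), 2× down (reaching b3), left to a3 — 5 moves in all.
Check: all required cells visited; 5 ≤ 5 moves.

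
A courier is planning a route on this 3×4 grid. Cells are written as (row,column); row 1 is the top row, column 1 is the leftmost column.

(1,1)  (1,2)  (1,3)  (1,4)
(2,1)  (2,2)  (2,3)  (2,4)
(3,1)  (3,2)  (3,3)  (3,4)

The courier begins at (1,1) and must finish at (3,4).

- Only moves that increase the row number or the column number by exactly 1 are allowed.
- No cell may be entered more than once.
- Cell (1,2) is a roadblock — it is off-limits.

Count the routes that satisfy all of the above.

4

A right/down-only route from (1,1) to (3,4) makes exactly 2 down-moves and 3 right-moves in some order.
With no other constraints that would be C(5,2) = 10 routes.
Subtract routes through each blocked cell (inclusion–exclusion for overlaps): − through (1,2): 6 → 4.
That gives 4 routes.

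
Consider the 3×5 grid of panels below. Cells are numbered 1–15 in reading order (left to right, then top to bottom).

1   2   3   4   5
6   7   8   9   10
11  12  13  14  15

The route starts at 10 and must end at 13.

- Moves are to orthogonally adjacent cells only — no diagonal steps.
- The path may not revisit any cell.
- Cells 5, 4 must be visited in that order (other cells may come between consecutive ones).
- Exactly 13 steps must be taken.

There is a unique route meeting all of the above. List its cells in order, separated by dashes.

The waypoints must appear in the order 5, 4, with no cell reused.
Route from 10: up 1 to 5, left 4 to 1, down 2 to 11, right 1 to 12, up 1 to 7, right 2 to 9, down 1 to 14, left 1 to 13 — 13 moves in all.
Check: order respected (5 at step 1, 4 at step 2); 13 moves as required.

10 - 5 - 4 - 3 - 2 - 1 - 6 - 11 - 12 - 7 - 8 - 9 - 14 - 13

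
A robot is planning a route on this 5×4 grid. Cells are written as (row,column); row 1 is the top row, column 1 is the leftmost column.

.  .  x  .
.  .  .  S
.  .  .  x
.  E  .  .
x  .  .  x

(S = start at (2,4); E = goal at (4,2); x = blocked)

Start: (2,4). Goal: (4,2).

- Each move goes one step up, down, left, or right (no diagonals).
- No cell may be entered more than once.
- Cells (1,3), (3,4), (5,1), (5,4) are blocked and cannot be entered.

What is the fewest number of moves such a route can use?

4

The Manhattan distance from (2,4) to (4,2) is |2−4| + |4−2| = 4, so at least 4 moves are needed.
A route of 4 moves achieves this: (2,4) → (2,3) → (3,3) → (4,3) → (4,2).
Since 4 matches the lower bound, it is optimal.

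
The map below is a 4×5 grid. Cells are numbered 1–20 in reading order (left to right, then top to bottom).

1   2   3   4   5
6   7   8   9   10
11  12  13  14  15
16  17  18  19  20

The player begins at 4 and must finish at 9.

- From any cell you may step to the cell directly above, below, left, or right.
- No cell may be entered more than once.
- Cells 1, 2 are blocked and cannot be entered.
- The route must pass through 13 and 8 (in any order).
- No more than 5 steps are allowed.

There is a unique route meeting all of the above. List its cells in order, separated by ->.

4 -> 3 -> 8 -> 13 -> 14 -> 9

The 5-move cap with required stops at 13, 8 leaves no slack for detours.
Route from 4: left to 3, 2× down (reaching 13), right to 14, up to 9 — 5 moves in all.
Check: all required cells visited; 5 ≤ 5 moves.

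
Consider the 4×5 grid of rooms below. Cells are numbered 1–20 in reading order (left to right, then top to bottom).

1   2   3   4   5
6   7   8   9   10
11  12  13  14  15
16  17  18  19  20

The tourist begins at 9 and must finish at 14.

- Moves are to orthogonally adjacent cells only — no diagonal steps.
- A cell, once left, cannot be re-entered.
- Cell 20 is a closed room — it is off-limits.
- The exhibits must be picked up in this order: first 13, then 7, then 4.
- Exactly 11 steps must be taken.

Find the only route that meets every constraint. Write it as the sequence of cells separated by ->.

9 -> 8 -> 13 -> 12 -> 7 -> 2 -> 3 -> 4 -> 5 -> 10 -> 15 -> 14

The waypoints must appear in the order 13, 7, 4, with no cell reused.
Route from 9: left to 8, down to 13, left to 12, 2× up (reaching 2), 3× right (reaching 5), 2× down (reaching 15), left to 14 — 11 moves in all.
Check: order respected (13 at step 2, 7 at step 4, 4 at step 7); 11 moves as required.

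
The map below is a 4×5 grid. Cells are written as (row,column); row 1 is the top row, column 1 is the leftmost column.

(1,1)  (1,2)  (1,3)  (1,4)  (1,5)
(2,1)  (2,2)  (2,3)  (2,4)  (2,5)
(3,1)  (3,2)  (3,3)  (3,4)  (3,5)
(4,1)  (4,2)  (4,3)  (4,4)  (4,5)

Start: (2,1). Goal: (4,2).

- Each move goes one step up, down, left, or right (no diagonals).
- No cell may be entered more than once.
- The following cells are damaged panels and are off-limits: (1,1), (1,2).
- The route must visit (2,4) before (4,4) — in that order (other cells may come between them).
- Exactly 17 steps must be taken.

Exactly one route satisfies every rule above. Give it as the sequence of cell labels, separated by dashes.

The waypoints must appear in the order (2,4), (4,4), with no cell reused.
Route from (2,1): right 2 to (2,3), up 1 to (1,3), right 2 to (1,5), down 1 to (2,5), left 1 to (2,4), down 1 to (3,4), right 1 to (3,5), down 1 to (4,5), left 2 to (4,3), up 1 to (3,3), left 2 to (3,1), down 1 to (4,1), right 1 to (4,2) — 17 moves in all.
Check: order respected ((2,4) at step 7, (4,4) at step 11); 17 moves as required.

(2,1) - (2,2) - (2,3) - (1,3) - (1,4) - (1,5) - (2,5) - (2,4) - (3,4) - (3,5) - (4,5) - (4,4) - (4,3) - (3,3) - (3,2) - (3,1) - (4,1) - (4,2)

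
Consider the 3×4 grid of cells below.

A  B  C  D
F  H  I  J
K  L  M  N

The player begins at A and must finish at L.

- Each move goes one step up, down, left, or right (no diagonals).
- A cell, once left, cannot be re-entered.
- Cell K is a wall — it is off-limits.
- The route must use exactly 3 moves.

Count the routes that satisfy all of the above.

Need simple routes of exactly 3 moves from A to L (Manhattan distance 3, so 0 moves are spent on a detour and 0 undoing it).
Enumerating: A F H L | A B H L.
That gives 2 routes.

2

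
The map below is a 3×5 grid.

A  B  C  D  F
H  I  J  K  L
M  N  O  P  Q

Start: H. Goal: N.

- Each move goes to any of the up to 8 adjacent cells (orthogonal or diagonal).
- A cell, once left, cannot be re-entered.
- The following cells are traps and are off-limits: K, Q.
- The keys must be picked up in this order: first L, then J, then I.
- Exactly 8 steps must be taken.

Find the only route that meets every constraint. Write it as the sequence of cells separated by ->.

H -> B -> C -> D -> L -> P -> J -> I -> N

The waypoints must appear in the order L, J, I, with no cell reused.
Route from H: up-right to B, 2× right (reaching D), down-right to L, down-left to P, up-left to J, left to I, down to N — 8 moves in all.
Check: order respected (L at step 4, J at step 6, I at step 7); 8 moves as required.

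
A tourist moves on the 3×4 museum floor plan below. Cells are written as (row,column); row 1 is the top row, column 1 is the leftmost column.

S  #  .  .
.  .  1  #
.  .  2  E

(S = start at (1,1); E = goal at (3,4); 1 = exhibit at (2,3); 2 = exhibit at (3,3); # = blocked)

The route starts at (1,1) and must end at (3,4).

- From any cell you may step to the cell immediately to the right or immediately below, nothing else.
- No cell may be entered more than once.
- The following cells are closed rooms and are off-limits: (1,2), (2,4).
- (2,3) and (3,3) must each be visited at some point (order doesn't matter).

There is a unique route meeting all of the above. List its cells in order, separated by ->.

Moves only go right or down, so the column and row indices never decrease.
Route from (1,1): down 1 to (2,1), right 2 to (2,3), down 1 to (3,3), right 1 to (3,4) — 5 moves in all.
Check: all required cells visited.

(1,1) -> (2,1) -> (2,2) -> (2,3) -> (3,3) -> (3,4)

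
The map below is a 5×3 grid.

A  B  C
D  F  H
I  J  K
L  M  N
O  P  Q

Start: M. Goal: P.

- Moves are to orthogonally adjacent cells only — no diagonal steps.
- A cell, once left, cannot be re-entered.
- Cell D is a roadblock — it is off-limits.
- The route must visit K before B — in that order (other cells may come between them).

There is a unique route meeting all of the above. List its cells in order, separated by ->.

The waypoints must appear in the order K, B, with no cell reused.
Route from M: right to N, 3× up (reaching C), left to B, 2× down (reaching J), left to I, 2× down (reaching O), right to P — 11 moves in all.
Check: order respected (K at step 2, B at step 5).

M -> N -> K -> H -> C -> B -> F -> J -> I -> L -> O -> P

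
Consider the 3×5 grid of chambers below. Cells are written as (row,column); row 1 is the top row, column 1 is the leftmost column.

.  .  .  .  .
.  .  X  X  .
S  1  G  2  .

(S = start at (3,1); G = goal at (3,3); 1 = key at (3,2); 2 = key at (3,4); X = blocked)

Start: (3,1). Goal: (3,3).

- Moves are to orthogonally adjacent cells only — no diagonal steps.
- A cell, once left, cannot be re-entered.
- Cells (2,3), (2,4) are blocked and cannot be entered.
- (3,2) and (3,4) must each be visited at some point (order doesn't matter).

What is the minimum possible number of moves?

10

Any route passes through (3,2) and (3,4) in some order between (3,1) and (3,3). Summing Manhattan distances along each leg and taking the cheapest ordering ((3,1) → (3,2) → (3,4) → (3,3)) gives a lower bound of 1 + 2 + 1 = 4 moves.
The shortest route satisfying every rule uses 10 moves: (3,1) → (3,2) → (2,2) → (1,2) → (1,3) → (1,4) → (1,5) → (2,5) → (3,5) → (3,4) → (3,3).
The no-revisit rule (legs can't share cells) pushes the minimum above the 4-move bound; an exhaustive check rules out every length from 4 to 9 (on a 4-connected grid the length of any start-to-goal walk has the same parity as the Manhattan bound, so only lengths 4, 6, 8, … need checking), leaving 10 as the minimum.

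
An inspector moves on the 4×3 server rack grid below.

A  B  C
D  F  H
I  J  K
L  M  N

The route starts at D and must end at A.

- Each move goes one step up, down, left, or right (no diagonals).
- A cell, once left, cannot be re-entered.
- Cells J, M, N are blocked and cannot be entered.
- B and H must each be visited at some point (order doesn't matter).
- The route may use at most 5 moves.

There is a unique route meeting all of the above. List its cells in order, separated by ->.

D -> F -> H -> C -> B -> A

The 5-move cap with required stops at B, H leaves no slack for detours.
Route from D: 2× right (reaching H), up to C, 2× left (reaching A) — 5 moves in all.
Check: all required cells visited; 5 ≤ 5 moves.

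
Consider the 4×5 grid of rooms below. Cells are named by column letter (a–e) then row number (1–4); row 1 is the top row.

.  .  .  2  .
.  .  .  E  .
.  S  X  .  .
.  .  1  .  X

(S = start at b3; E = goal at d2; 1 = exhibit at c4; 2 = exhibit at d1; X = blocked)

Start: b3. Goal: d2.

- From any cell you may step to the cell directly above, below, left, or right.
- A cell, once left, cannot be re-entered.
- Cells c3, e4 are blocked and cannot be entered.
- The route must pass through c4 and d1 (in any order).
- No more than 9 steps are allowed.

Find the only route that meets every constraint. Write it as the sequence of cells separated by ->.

The budget equals the shortest possible length, so every move has to be on a shortest route through the required cells.
Route from b3: down 1 to b4, right 2 to d4, up 1 to d3, right 1 to e3, up 2 to e1, left 1 to d1, down 1 to d2 — 9 moves in all.
Check: all required cells visited; 9 ≤ 9 moves.

b3 -> b4 -> c4 -> d4 -> d3 -> e3 -> e2 -> e1 -> d1 -> d2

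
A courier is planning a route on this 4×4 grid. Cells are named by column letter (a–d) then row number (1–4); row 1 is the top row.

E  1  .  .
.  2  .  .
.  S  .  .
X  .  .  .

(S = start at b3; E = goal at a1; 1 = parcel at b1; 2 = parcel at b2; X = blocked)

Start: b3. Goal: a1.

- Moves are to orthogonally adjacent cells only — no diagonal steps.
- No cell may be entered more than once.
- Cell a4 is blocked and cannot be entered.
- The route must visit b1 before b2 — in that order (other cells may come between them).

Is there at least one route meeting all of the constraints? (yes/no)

yes

One route that works: b3 → c3 → c2 → c1 → b1 → b2 → a2 → a1.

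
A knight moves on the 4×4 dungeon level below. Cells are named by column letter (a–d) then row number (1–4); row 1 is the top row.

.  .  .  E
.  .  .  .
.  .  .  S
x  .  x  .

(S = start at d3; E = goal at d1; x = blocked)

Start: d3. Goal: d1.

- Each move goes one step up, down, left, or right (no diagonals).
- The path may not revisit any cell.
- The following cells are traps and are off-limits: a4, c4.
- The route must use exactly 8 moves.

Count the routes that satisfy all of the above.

Need simple routes of exactly 8 moves from d3 to d1 (Manhattan distance 2, so 3 moves are spent on a detour and 3 undoing it).
Branch systematically from the start, pruning whenever the remaining move budget drops below the Manhattan distance to d1 or differs from it in parity. Grouping the completions by first move — via d2: 2; via c3: 7 (no valid completion starts via d4) — and summing: 2 + 7 = 9.
That gives 9 routes.

9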